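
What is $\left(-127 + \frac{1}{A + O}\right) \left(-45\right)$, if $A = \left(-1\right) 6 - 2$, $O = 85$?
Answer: $\frac{440010}{77} \approx 5714.4$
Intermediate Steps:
$A = -8$ ($A = -6 - 2 = -8$)
$\left(-127 + \frac{1}{A + O}\right) \left(-45\right) = \left(-127 + \frac{1}{-8 + 85}\right) \left(-45\right) = \left(-127 + \frac{1}{77}\right) \left(-45\right) = \left(- \frac{9778}{77}\right) \left(-45\right) = \frac{440010}{77}$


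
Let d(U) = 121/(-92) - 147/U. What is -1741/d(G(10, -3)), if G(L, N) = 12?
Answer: 40043/312 ≈ 128.34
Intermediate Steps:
d(U) = -121/92 - 147/U (d(U) = 121*(-1/92) - 147/U = -121/92 - 147/U)
-1741/d(G(10, -3)) = -1741/(-121/92 - 147/12) = -1741/(-121/92 - 147*1/12) = -1741/(-121/92 - 49/4) = -1741/(-312/23) = -1741*(-23/312) = 40043/312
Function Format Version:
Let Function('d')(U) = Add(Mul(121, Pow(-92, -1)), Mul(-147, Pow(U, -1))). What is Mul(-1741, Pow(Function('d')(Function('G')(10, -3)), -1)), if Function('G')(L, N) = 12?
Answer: Rational(40043, 312) ≈ 128.34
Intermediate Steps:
Function('d')(U) = Add(Rational(-121, 92), Mul(-147, Pow(U, -1))) (Function('d')(U) = Add(Mul(121, Rational(-1, 92)), Mul(-147, Pow(U, -1))) = Add(Rational(-121, 92), Mul(-147, Pow(U, -1))))
Mul(-1741, Pow(Function('d')(Function('G')(10, -3)), -1)) = Mul(-1741, Pow(Add(Rational(-121, 92), Mul(-147, Pow(12, -1))), -1)) = Mul(-1741, Pow(Add(Rational(-121, 92), Mul(-147, Rational(1, 12))), -1)) = Mul(-1741, Pow(Add(Rational(-121, 92), Rational(-49, 4)), -1)) = Mul(-1741, Pow(Rational(-312, 23), -1)) = Mul(-1741, Rational(-23, 312)) = Rational(40043, 312)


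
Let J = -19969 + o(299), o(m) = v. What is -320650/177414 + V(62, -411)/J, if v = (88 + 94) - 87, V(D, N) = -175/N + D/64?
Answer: -4656425786743/2576276477504 ≈ -1.8074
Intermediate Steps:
V(D, N) = -175/N + D/64 (V(D, N) = -175/N + D*(1/64) = -175/N + D/64)
v = 95 (v = 182 - 87 = 95)
o(m) = 95
J = -19874 (J = -19969 + 95 = -19874)
-320650/177414 + V(62, -411)/J = -320650/177414 + (-175/(-411) + (1/64)*62)/(-19874) = -320650*1/177414 + (-175*(-1/411) + 31/32)*(-1/19874) = -160325/88707 + (175/411 + 31/32)*(-1/19874) = -160325/88707 + (18341/13152)*(-1/19874) = -160325/88707 - 18341/261382848 = -4656425786743/2576276477504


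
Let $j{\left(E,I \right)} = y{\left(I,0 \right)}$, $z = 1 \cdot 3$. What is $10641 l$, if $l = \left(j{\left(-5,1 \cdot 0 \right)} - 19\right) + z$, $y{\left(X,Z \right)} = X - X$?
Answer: $-170256$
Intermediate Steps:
$z = 3$
$y{\left(X,Z \right)} = 0$
$j{\left(E,I \right)} = 0$
$l = -16$ ($l = \left(0 - 19\right) + 3 = -19 + 3 = -16$)
$10641 l = 10641 \left(-16\right) = -170256$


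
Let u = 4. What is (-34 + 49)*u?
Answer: 60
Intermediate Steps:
(-34 + 49)*u = (-34 + 49)*4 = 15*4 = 60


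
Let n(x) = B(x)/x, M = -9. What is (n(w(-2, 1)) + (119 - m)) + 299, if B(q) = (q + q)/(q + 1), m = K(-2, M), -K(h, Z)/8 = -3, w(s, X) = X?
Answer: 395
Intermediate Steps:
K(h, Z) = 24 (K(h, Z) = -8*(-3) = 24)
m = 24
B(q) = 2*q/(1 + q) (B(q) = (2*q)/(1 + q) = 2*q/(1 + q))
n(x) = 2/(1 + x) (n(x) = (2*x/(1 + x))/x = 2/(1 + x))
(n(w(-2, 1)) + (119 - m)) + 299 = (2/(1 + 1) + (119 - 1*24)) + 299 = (2/2 + (119 - 24)) + 299 = (2*(1/2) + 95) + 299 = (1 + 95) + 299 = 96 + 299 = 395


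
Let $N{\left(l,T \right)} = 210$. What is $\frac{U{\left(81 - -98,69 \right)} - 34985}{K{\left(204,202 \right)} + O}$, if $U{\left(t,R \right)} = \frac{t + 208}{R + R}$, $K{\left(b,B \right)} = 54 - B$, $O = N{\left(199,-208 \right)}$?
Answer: $- \frac{1609181}{2852} \approx -564.23$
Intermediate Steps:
$O = 210$
$U{\left(t,R \right)} = \frac{208 + t}{2 R}$
$\frac{U{\left(81 - -98,69 \right)} - 34985}{K{\left(204,202 \right)} + O} = \frac{\frac{208 + \left(81 - -98\right)}{2 \cdot 69} - 34985}{\left(54 - 202\right) + 210} = \frac{\frac{1}{2} \cdot \frac{1}{69} \left(208 + \left(81 + 98\right)\right) - 34985}{\left(54 - 202\right) + 210} = \frac{\frac{1}{2} \cdot \frac{1}{69} \left(208 + 179\right) - 34985}{-148 + 210} = \frac{\frac{1}{2} \cdot \frac{1}{69} \cdot 387 - 34985}{62} = \left(\frac{129}{46} - 34985\right) \frac{1}{62} = \left(- \frac{1609181}{46}\right) \frac{1}{62} = - \frac{1609181}{2852}$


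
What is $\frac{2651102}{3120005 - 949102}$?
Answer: $\frac{2651102}{2170903} \approx 1.2212$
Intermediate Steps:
$\frac{2651102}{3120005 - 949102} = \frac{2651102}{2170903}$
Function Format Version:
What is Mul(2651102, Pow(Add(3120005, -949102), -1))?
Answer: Rational(2651102, 2170903) ≈ 1.2212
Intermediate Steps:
Mul(2651102, Pow(Add(3120005, -949102), -1)) = Mul(2651102, Pow(2170903, -1)) = Mul(2651102, Rational(1, 2170903)) = Rational(2651102, 2170903)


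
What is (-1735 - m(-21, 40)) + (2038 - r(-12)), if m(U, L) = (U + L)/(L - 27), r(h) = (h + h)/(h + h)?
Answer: 3907/13 ≈ 300.54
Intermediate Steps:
r(h) = 1 (r(h) = (2*h)/((2*h)) = (2*h)*(1/(2*h)) = 1)
m(U, L) = (L + U)/(-27 + L)
(-1735 - m(-21, 40)) + (2038 - r(-12)) = (-1735 - (40 - 21)/(-27 + 40)) + (2038 - 1*1) = (-1735 - 19/13) + (2038 - 1) = (-1735 - 19/13) + 2037 = -22574/13 + 2037 = 3907/13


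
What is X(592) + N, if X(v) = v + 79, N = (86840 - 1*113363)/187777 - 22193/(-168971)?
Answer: 21289755787485/31728867467 ≈ 670.99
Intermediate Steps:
N = -314282872/31728867467 (N = (86840 - 113363)*(1/187777) - 22193*(-1/168971) = -26523*1/187777 + 22193/168971 = -26523/187777 + 22193/168971 = -314282872/31728867467 ≈ -0.0099053)
X(v) = 79 + v
X(592) + N = (79 + 592) - 314282872/31728867467 = 671 - 314282872/31728867467 = 21289755787485/31728867467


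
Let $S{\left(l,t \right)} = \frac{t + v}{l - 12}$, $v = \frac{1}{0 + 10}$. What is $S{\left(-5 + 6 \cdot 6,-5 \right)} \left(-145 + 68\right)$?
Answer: $\frac{3773}{190} \approx 19.858$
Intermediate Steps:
$v = \frac{1}{10} \approx 0.1$
$S{\left(l,t \right)} = \frac{\frac{1}{10} + t}{-12 + l}$ ($S{\left(l,t \right)} = \frac{t + \frac{1}{10}}{l - 12} = \frac{\frac{1}{10} + t}{-12 + l}$)
$S{\left(-5 + 6 \cdot 6,-5 \right)} \left(-145 + 68\right) = \frac{\frac{1}{10} - 5}{-12 + \left(-5 + 6 \cdot 6\right)} \left(-145 + 68\right) = \frac{1}{-12 + \left(-5 + 36\right)} \left(- \frac{49}{10}\right) \left(-77\right) = \frac{1}{-12 + 31} \left(- \frac{49}{10}\right) \left(-77\right) = \frac{1}{19} \left(- \frac{49}{10}\right) \left(-77\right) = \left(- \frac{49}{190}\right) \left(-77\right) = \frac{3773}{190}$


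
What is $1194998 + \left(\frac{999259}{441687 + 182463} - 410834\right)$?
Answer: $\frac{489436959859}{624150} \approx 7.8417 \cdot 10^{5}$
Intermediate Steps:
$1194998 + \left(\frac{999259}{441687 + 182463} - 410834\right) = 1194998 - \left(410834 - \frac{999259}{624150}\right) = 1194998 + \left(999259 \cdot \frac{1}{624150} - 410834\right) = 1194998 + \left(\frac{999259}{624150} - 410834\right) = 1194998 - \frac{256421041841}{624150} = \frac{489436959859}{624150}$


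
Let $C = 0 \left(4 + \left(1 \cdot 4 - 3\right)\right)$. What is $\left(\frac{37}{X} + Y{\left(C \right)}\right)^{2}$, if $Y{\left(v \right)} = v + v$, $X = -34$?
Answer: $\frac{1369}{1156} \approx 1.1843$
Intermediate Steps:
$C = 0$ ($C = 0 \left(4 + \left(4 - 3\right)\right) = 0 \left(4 + 1\right) = 0 \cdot 5 = 0$)
$Y{\left(v \right)} = 2 v$
$\left(\frac{37}{X} + Y{\left(C \right)}\right)^{2} = \left(\frac{37}{-34} + 2 \cdot 0\right)^{2} = \left(37 \left(- \frac{1}{34}\right) + 0\right)^{2} = \left(- \frac{37}{34} + 0\right)^{2} = \left(- \frac{37}{34}\right)^{2} = \frac{1369}{1156}$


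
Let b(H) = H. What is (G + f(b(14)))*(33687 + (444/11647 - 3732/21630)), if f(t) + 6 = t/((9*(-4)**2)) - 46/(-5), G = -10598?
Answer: -5394748792956583883/15115476600 ≈ -3.5690e+8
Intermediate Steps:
f(t) = 16/5 + t/144 (f(t) = -6 + (t/((9*(-4)**2)) - 46/(-5)) = -6 + (t/((9*16)) - 46*(-1/5)) = -6 + (t/144 + 46/5) = -6 + (46/5 + t/144) = 16/5 + t/144)
(G + f(b(14)))*(33687 + (444/11647 - 3732/21630)) = (-10598 + (16/5 + (1/144)*14))*(33687 + (444/11647 - 3732/21630)) = (-10598 + (16/5 + 7/72))*(33687 + (444*(1/11647) - 3732*1/21630)) = (-10598 + 1187/360)*(33687 + (444/11647 - 622/3605)) = -3814093*(33687 - 5643814/41987435)/360 = -3814093/360*1414425079031/41987435 = -5394748792956583883/15115476600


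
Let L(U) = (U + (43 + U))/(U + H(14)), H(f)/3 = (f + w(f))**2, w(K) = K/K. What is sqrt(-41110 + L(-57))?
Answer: I*sqrt(15700939518)/618 ≈ 202.76*I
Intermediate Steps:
w(K) = 1
H(f) = 3*(1 + f)**2 (H(f) = 3*(f + 1)**2 = 3*(1 + f)**2)
L(U) = (43 + 2*U)/(675 + U) (L(U) = (U + (43 + U))/(U + 3*(1 + 14)**2) = (43 + 2*U)/(U + 3*15**2) = (43 + 2*U)/(U + 3*225) = (43 + 2*U)/(U + 675) = (43 + 2*U)/(675 + U))
sqrt(-41110 + L(-57)) = sqrt(-41110 + (43 + 2*(-57))/(675 - 57)) = sqrt(-41110 + (43 - 114)/618) = sqrt(-41110 + (1/618)*(-71)) = sqrt(-41110 - 71/618) = sqrt(-25406051/618) = I*sqrt(15700939518)/618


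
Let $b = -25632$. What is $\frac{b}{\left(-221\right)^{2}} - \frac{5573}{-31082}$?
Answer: $- \frac{524502931}{1518075962} \approx -0.34551$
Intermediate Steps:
$\frac{b}{\left(-221\right)^{2}} - \frac{5573}{-31082} = - \frac{25632}{\left(-221\right)^{2}} - \frac{5573}{-31082} = - \frac{25632}{48841} - - \frac{5573}{31082} = \left(-25632\right) \frac{1}{48841} + \frac{5573}{31082} = - \frac{25632}{48841} + \frac{5573}{31082} = - \frac{524502931}{1518075962}$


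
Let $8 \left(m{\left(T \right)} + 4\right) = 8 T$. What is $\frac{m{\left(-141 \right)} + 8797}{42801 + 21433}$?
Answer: $\frac{4326}{32117} \approx 0.1347$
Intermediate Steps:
$m{\left(T \right)} = -4 + T$ ($m{\left(T \right)} = -4 + \frac{8 T}{8} = -4 + T$)
$\frac{m{\left(-141 \right)} + 8797}{42801 + 21433} = \frac{\left(-4 - 141\right) + 8797}{42801 + 21433} = \frac{-145 + 8797}{64234} = 8652 \cdot \frac{1}{64234} = \frac{4326}{32117}$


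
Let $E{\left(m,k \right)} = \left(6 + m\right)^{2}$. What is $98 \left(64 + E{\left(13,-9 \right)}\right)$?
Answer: $41650$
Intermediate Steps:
$98 \left(64 + E{\left(13,-9 \right)}\right) = 98 \left(64 + \left(6 + 13\right)^{2}\right) = 98 \left(64 + 19^{2}\right) = 98 \left(64 + 361\right) = 98 \cdot 425 = 41650$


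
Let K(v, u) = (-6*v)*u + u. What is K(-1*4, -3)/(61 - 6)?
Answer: -15/11 ≈ -1.3636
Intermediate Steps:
K(v, u) = u - 6*u*v (K(v, u) = -6*u*v + u = u - 6*u*v)
K(-1*4, -3)/(61 - 6) = (-3*(1 - (-6)*4))/(61 - 6) = (-3*(1 - 6*(-4)))/55 = (-3*(1 + 24))/55 = (-3*25)/55 = (1/55)*(-75) = -15/11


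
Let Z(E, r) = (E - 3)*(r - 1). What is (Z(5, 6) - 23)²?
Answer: 169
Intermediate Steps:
Z(E, r) = (-1 + r)*(-3 + E) (Z(E, r) = (-3 + E)*(-1 + r) = (-1 + r)*(-3 + E))
(Z(5, 6) - 23)² = ((3 - 1*5 - 3*6 + 5*6) - 23)² = ((3 - 5 - 18 + 30) - 23)² = (10 - 23)² = (-13)² = 169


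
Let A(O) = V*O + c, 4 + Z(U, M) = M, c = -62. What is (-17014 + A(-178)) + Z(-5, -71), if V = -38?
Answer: -10387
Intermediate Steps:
Z(U, M) = -4 + M
A(O) = -62 - 38*O (A(O) = -38*O - 62 = -62 - 38*O)
(-17014 + A(-178)) + Z(-5, -71) = (-17014 + (-62 - 38*(-178))) + (-4 - 71) = (-17014 + (-62 + 6764)) - 75 = (-17014 + 6702) - 75 = -10312 - 75 = -10387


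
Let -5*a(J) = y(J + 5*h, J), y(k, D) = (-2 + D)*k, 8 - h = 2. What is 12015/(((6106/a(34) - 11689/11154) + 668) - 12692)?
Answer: -13723167744/13751670805 ≈ -0.99793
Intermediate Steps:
h = 6 (h = 8 - 1*2 = 8 - 2 = 6)
y(k, D) = k*(-2 + D)
a(J) = -(-2 + J)*(30 + J)/5 (a(J) = -(J + 5*6)*(-2 + J)/5 = -(J + 30)*(-2 + J)/5 = -(30 + J)*(-2 + J)/5 = -(-2 + J)*(30 + J)/5)
12015/(((6106/a(34) - 11689/11154) + 668) - 12692) = 12015/(((6106/((-(-2 + 34)*(30 + 34)/5)) - 11689/11154) + 668) - 12692) = 12015/(((6106/((-1/5*32*64)) - 11689*1/11154) + 668) - 12692) = 12015/(((6106/(-2048/5) - 11689/11154) + 668) - 12692) = 12015/(((6106*(-5/2048) - 11689/11154) + 668) - 12692) = 12015/(((-15265/1024 - 11689/11154) + 668) - 12692) = 12015/((-91117673/5710848 + 668) - 12692) = 12015/(3723728791/5710848 - 12692) = 12015/(-68758354025/5710848) = 12015*(-5710848/68758354025) = -13723167744/13751670805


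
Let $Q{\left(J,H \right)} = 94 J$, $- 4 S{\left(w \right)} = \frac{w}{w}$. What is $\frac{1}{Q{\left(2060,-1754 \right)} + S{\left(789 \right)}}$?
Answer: $\frac{4}{774559} \approx 5.1642 \cdot 10^{-6}$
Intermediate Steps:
$S{\left(w \right)} = - \frac{1}{4}$ ($S{\left(w \right)} = - \frac{w \frac{1}{w}}{4} = \left(- \frac{1}{4}\right) 1 = - \frac{1}{4}$)
$\frac{1}{Q{\left(2060,-1754 \right)} + S{\left(789 \right)}} = \frac{1}{94 \cdot 2060 - \frac{1}{4}} = \frac{1}{193640 - \frac{1}{4}} = \frac{1}{\frac{774559}{4}} = \frac{4}{774559}$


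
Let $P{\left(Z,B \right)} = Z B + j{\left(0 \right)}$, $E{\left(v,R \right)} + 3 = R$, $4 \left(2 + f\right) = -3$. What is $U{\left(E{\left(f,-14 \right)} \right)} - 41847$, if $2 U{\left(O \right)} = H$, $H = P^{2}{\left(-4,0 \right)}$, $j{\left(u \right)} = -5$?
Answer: $- \frac{83669}{2} \approx -41835.0$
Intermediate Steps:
$f = - \frac{11}{4}$ ($f = -2 + \frac{1}{4} \left(-3\right) = -2 - \frac{3}{4} = - \frac{11}{4} \approx -2.75$)
$E{\left(v,R \right)} = -3 + R$
$P{\left(Z,B \right)} = -5 + B Z$ ($P{\left(Z,B \right)} = Z B - 5 = B Z - 5 = -5 + B Z$)
$H = 25$ ($H = \left(-5 + 0 \left(-4\right)\right)^{2} = \left(-5 + 0\right)^{2} = \left(-5\right)^{2} = 25$)
$U{\left(O \right)} = \frac{25}{2}$ ($U{\left(O \right)} = \frac{1}{2} \cdot 25 = \frac{25}{2}$)
$U{\left(E{\left(f,-14 \right)} \right)} - 41847 = \frac{25}{2} - 41847 = - \frac{83669}{2}$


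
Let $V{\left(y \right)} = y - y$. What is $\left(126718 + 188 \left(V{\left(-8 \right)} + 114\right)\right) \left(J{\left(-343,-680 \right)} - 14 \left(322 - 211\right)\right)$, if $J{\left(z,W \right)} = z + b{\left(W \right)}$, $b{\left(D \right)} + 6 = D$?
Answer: $-382671450$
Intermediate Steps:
$b{\left(D \right)} = -6 + D$
$V{\left(y \right)} = 0$
$J{\left(z,W \right)} = -6 + W + z$ ($J{\left(z,W \right)} = z + \left(-6 + W\right) = -6 + W + z$)
$\left(126718 + 188 \left(V{\left(-8 \right)} + 114\right)\right) \left(J{\left(-343,-680 \right)} - 14 \left(322 - 211\right)\right) = \left(126718 + 188 \left(0 + 114\right)\right) \left(\left(-6 - 680 - 343\right) - 14 \left(322 - 211\right)\right) = \left(126718 + 188 \cdot 114\right) \left(-1029 - 1554\right) = \left(126718 + 21432\right) \left(-1029 - 1554\right) = 148150 \left(-2583\right) = -382671450$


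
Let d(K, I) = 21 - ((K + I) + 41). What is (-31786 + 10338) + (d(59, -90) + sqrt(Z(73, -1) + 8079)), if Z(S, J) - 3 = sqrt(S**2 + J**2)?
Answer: -21437 + sqrt(8082 + sqrt(5330)) ≈ -21347.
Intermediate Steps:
Z(S, J) = 3 + sqrt(J**2 + S**2) (Z(S, J) = 3 + sqrt(S**2 + J**2) = 3 + sqrt(J**2 + S**2))
d(K, I) = -20 - I - K (d(K, I) = 21 - ((I + K) + 41) = 21 - (41 + I + K) = 21 + (-41 - I - K) = -20 - I - K)
(-31786 + 10338) + (d(59, -90) + sqrt(Z(73, -1) + 8079)) = (-31786 + 10338) + ((-20 - 1*(-90) - 1*59) + sqrt((3 + sqrt((-1)**2 + 73**2)) + 8079)) = -21448 + ((-20 + 90 - 59) + sqrt((3 + sqrt(1 + 5329)) + 8079)) = -21448 + (11 + sqrt((3 + sqrt(5330)) + 8079)) = -21448 + (11 + sqrt(8082 + sqrt(5330))) = -21437 + sqrt(8082 + sqrt(5330))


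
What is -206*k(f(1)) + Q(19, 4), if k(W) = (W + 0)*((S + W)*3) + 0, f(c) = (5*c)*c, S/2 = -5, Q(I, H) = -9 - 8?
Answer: 15433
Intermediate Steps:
Q(I, H) = -17
S = -10 (S = 2*(-5) = -10)
f(c) = 5*c²
k(W) = W*(-30 + 3*W) (k(W) = (W + 0)*((-10 + W)*3) + 0 = W*(-30 + 3*W) + 0 = W*(-30 + 3*W))
-206*k(f(1)) + Q(19, 4) = -618*5*1²*(-10 + 5*1²) - 17 = -618*5*1*(-10 + 5*1) - 17 = -618*5*(-10 + 5) - 17 = -618*5*(-5) - 17 = -206*(-75) - 17 = 15450 - 17 = 15433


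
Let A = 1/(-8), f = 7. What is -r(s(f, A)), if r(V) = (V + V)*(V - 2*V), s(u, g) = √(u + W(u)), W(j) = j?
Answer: 28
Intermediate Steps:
A = -⅛ ≈ -0.12500
s(u, g) = √2*√u (s(u, g) = √(u + u) = √(2*u) = √2*√u)
r(V) = -2*V² (r(V) = (2*V)*(-V) = -2*V²)
-r(s(f, A)) = -(-2)*(√2*√7)² = -(-2)*(√14)² = -(-2)*14 = -1*(-28) = 28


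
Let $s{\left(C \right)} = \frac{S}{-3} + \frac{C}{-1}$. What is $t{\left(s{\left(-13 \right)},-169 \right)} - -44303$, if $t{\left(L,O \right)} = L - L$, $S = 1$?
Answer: $44303$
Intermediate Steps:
$s{\left(C \right)} = - \frac{1}{3} - C$ ($s{\left(C \right)} = 1 \frac{1}{-3} + \frac{C}{-1} = 1 \left(- \frac{1}{3}\right) + C \left(-1\right) = - \frac{1}{3} - C$)
$t{\left(L,O \right)} = 0$
$t{\left(s{\left(-13 \right)},-169 \right)} - -44303 = 0 - -44303 = 0 + 44303 = 44303$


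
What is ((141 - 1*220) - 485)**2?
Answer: 318096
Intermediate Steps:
((141 - 1*220) - 485)**2 = ((141 - 220) - 485)**2 = (-79 - 485)**2 = (-564)**2 = 318096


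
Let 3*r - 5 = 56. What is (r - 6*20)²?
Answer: 89401/9 ≈ 9933.4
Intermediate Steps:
r = 61/3 (r = 5/3 + (⅓)*56 = 5/3 + 56/3 = 61/3 ≈ 20.333)
(r - 6*20)² = (61/3 - 6*20)² = (61/3 - 120)² = (-299/3)² = 89401/9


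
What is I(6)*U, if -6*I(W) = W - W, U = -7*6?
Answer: 0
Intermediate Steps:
U = -42
I(W) = 0 (I(W) = -(W - W)/6 = -⅙*0 = 0)
I(6)*U = 0*(-42) = 0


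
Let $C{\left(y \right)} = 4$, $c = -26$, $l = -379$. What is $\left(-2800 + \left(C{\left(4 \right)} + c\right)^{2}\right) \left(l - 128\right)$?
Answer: $1174212$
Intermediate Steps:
$\left(-2800 + \left(C{\left(4 \right)} + c\right)^{2}\right) \left(l - 128\right) = \left(-2800 + \left(4 - 26\right)^{2}\right) \left(-379 - 128\right) = \left(-2800 + \left(-22\right)^{2}\right) \left(-507\right) = \left(-2800 + 484\right) \left(-507\right) = \left(-2316\right) \left(-507\right) = 1174212$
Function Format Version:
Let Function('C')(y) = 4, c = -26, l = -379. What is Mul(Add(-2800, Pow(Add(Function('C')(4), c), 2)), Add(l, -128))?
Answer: 1174212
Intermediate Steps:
Mul(Add(-2800, Pow(Add(Function('C')(4), c), 2)), Add(l, -128)) = Mul(Add(-2800, Pow(Add(4, -26), 2)), Add(-379, -128)) = Mul(Add(-2800, Pow(-22, 2)), -507) = Mul(Add(-2800, 484), -507) = Mul(-2316, -507) = 1174212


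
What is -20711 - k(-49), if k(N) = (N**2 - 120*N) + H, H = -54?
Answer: -28938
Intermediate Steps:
k(N) = -54 + N**2 - 120*N (k(N) = (N**2 - 120*N) - 54 = -54 + N**2 - 120*N)
-20711 - k(-49) = -20711 - (-54 + (-49)**2 - 120*(-49)) = -20711 - (-54 + 2401 + 5880) = -20711 - 1*8227 = -20711 - 8227 = -28938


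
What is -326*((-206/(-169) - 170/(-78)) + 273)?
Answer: -45683684/507 ≈ -90106.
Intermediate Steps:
-326*((-206/(-169) - 170/(-78)) + 273) = -326*((-206*(-1/169) - 170*(-1/78)) + 273) = -326*((206/169 + 85/39) + 273) = -326*(1723/507 + 273) = -326*140134/507 = -45683684/507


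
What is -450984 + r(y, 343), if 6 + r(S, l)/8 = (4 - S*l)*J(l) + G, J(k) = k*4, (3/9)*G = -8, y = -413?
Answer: 1554441864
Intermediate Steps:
G = -24 (G = 3*(-8) = -24)
J(k) = 4*k
r(S, l) = -240 + 32*l*(4 - S*l) (r(S, l) = -48 + 8*((4 - S*l)*(4*l) - 24) = -48 + 8*(4*l*(4 - S*l) - 24) = -48 + 8*(-24 + 4*l*(4 - S*l)) = -48 + (-192 + 32*l*(4 - S*l)) = -240 + 32*l*(4 - S*l))
-450984 + r(y, 343) = -450984 + (-240 + 128*343 - 32*(-413)*343²) = -450984 + (-240 + 43904 - 32*(-413)*117649) = -450984 + (-240 + 43904 + 1554849184) = -450984 + 1554892848 = 1554441864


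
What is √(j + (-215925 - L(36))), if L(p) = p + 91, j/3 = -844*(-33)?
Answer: 364*I ≈ 364.0*I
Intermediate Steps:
j = 83556 (j = 3*(-844*(-33)) = 3*27852 = 83556)
L(p) = 91 + p
√(j + (-215925 - L(36))) = √(83556 + (-215925 - (91 + 36))) = √(83556 + (-215925 - 1*127)) = √(83556 + (-215925 - 127)) = √(83556 - 216052) = √(-132496) = 364*I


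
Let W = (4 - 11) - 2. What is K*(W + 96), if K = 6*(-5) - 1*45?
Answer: -6525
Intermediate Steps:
W = -9 (W = -7 - 2 = -9)
K = -75 (K = -30 - 45 = -75)
K*(W + 96) = -75*(-9 + 96) = -75*87 = -6525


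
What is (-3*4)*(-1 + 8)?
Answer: -84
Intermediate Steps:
(-3*4)*(-1 + 8) = -12*7 = -84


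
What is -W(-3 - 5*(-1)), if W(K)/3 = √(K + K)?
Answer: -6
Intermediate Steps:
W(K) = 3*√2*√K (W(K) = 3*√(K + K) = 3*√(2*K) = 3*(√2*√K) = 3*√2*√K)
-W(-3 - 5*(-1)) = -3*√2*√(-3 - 5*(-1)) = -3*√2*√(-3 + 5) = -3*√2*√2 = -1*6 = -6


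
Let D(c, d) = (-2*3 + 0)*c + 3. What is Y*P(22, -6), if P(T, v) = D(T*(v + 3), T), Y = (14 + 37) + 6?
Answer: 22743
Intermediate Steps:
Y = 57 (Y = 51 + 6 = 57)
D(c, d) = 3 - 6*c (D(c, d) = (-6 + 0)*c + 3 = -6*c + 3 = 3 - 6*c)
P(T, v) = 3 - 6*T*(3 + v) (P(T, v) = 3 - 6*T*(v + 3) = 3 - 6*T*(3 + v))
Y*P(22, -6) = 57*(3 - 6*22*(3 - 6)) = 57*(3 - 6*22*(-3)) = 57*(3 + 396) = 57*399 = 22743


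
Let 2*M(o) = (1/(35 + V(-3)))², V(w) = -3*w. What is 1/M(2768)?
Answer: 3872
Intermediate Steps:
M(o) = 1/3872 (M(o) = (1/(35 - 3*(-3)))²/2 = (1/(35 + 9))²/2 = (1/44)²/2 = (½)*(1/1936) = 1/3872)
1/M(2768) = 1/(1/3872) = 3872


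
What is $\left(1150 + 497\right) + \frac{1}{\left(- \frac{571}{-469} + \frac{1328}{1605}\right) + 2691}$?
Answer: $\frac{3338759759799}{2027176082} \approx 1647.0$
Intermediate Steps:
$\left(1150 + 497\right) + \frac{1}{\left(- \frac{571}{-469} + \frac{1328}{1605}\right) + 2691} = 1647 + \frac{1}{\left(\left(-571\right) \left(- \frac{1}{469}\right) + 1328 \cdot \frac{1}{1605}\right) + 2691} = 1647 + \frac{1}{\left(\frac{571}{469} + \frac{1328}{1605}\right) + 2691} = 1647 + \frac{1}{\frac{1539287}{752745} + 2691} = 1647 + \frac{1}{\frac{2027176082}{752745}} = 1647 + \frac{752745}{2027176082} = \frac{3338759759799}{2027176082}$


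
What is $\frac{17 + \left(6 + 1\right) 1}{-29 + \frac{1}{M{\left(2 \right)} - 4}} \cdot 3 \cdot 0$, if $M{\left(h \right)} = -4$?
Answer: $0$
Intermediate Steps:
$\frac{17 + \left(6 + 1\right) 1}{-29 + \frac{1}{M{\left(2 \right)} - 4}} \cdot 3 \cdot 0 = \frac{17 + \left(6 + 1\right) 1}{-29 + \frac{1}{-4 - 4}} \cdot 3 \cdot 0 = \frac{17 + 7 \cdot 1}{-29 + \frac{1}{-8}} \cdot 0 = \frac{17 + 7}{-29 - \frac{1}{8}} \cdot 0 = \frac{24}{- \frac{233}{8}} \cdot 0 = 24 \left(- \frac{8}{233}\right) 0 = \left(- \frac{192}{233}\right) 0 = 0$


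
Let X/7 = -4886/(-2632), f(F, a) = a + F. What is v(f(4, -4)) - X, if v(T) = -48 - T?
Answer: -11467/188 ≈ -60.995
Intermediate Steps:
f(F, a) = F + a
X = 2443/188 (X = 7*(-4886/(-2632)) = 7*(-4886*(-1/2632)) = 7*(349/188) = 2443/188 ≈ 12.995)
v(f(4, -4)) - X = (-48 - (4 - 4)) - 1*2443/188 = (-48 - 1*0) - 2443/188 = (-48 + 0) - 2443/188 = -48 - 2443/188 = -11467/188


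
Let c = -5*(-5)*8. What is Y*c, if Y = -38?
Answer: -7600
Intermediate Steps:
c = 200 (c = 25*8 = 200)
Y*c = -38*200 = -7600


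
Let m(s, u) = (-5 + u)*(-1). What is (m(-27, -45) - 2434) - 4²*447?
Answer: -9536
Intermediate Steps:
m(s, u) = 5 - u
(m(-27, -45) - 2434) - 4²*447 = ((5 - 1*(-45)) - 2434) - 4²*447 = ((5 + 45) - 2434) - 16*447 = (50 - 2434) - 1*7152 = -2384 - 7152 = -9536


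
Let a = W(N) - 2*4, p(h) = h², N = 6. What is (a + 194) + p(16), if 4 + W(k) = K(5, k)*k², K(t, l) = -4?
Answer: 294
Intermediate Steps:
W(k) = -4 - 4*k²
a = -156 (a = (-4 - 4*6²) - 2*4 = (-4 - 4*36) - 8 = (-4 - 144) - 8 = -148 - 8 = -156)
(a + 194) + p(16) = (-156 + 194) + 16² = 38 + 256 = 294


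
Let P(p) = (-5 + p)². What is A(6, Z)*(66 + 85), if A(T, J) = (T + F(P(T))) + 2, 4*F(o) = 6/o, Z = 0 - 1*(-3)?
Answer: 2869/2 ≈ 1434.5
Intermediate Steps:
Z = 3 (Z = 0 + 3 = 3)
F(o) = 3/(2*o) (F(o) = (6/o)/4 = 3/(2*o))
A(T, J) = 2 + T + 3/(2*(-5 + T)²) (A(T, J) = (T + 3/(2*((-5 + T)²))) + 2 = (T + 3/(2*(-5 + T)²)) + 2 = 2 + T + 3/(2*(-5 + T)²))
A(6, Z)*(66 + 85) = (2 + 6 + 3/(2*(-5 + 6)²))*(66 + 85) = (2 + 6 + (3/2)/1²)*151 = (2 + 6 + (3/2)*1)*151 = (2 + 6 + 3/2)*151 = (19/2)*151 = 2869/2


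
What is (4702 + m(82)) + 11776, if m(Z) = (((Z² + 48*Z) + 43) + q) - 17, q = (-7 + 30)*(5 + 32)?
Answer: 28015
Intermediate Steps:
q = 851 (q = 23*37 = 851)
m(Z) = 877 + Z² + 48*Z (m(Z) = (((Z² + 48*Z) + 43) + 851) - 17 = ((43 + Z² + 48*Z) + 851) - 17 = (894 + Z² + 48*Z) - 17 = 877 + Z² + 48*Z)
(4702 + m(82)) + 11776 = (4702 + (877 + 82² + 48*82)) + 11776 = (4702 + (877 + 6724 + 3936)) + 11776 = (4702 + 11537) + 11776 = 16239 + 11776 = 28015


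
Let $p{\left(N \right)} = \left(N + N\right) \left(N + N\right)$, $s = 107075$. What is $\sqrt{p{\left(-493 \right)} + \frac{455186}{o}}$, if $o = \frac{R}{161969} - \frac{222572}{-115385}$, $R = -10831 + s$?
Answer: $\frac{\sqrt{1112369269481535257283166}}{982393296} \approx 1073.6$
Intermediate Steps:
$p{\left(N \right)} = 4 N^{2}$ ($p{\left(N \right)} = 2 N 2 N = 4 N^{2}$)
$R = 96244$ ($R = -10831 + 107075 = 96244$)
$o = \frac{47154878208}{18688793065}$ ($o = \frac{96244}{161969} - \frac{222572}{-115385} = 96244 \cdot \frac{1}{161969} - - \frac{222572}{115385} = \frac{96244}{161969} + \frac{222572}{115385} = \frac{47154878208}{18688793065} \approx 2.5232$)
$\sqrt{p{\left(-493 \right)} + \frac{455186}{o}} = \sqrt{4 \left(-493\right)^{2} + \frac{455186}{\frac{47154878208}{18688793065}}} = \sqrt{4 \cdot 243049 + 455186 \cdot \frac{18688793065}{47154878208}} = \sqrt{972196 + \frac{4253438480042545}{23577439104}} = \sqrt{\frac{27175330467194929}{23577439104}} = \frac{\sqrt{1112369269481535257283166}}{982393296}$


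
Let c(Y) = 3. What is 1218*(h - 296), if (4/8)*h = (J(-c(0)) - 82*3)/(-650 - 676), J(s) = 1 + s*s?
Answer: -79580872/221 ≈ -3.6009e+5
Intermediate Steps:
J(s) = 1 + s²
h = 236/663 (h = 2*(((1 + (-1*3)²) - 82*3)/(-650 - 676)) = 2*(((1 + (-3)²) - 246)/(-1326)) = 2*(((1 + 9) - 246)*(-1/1326)) = 2*((10 - 246)*(-1/1326)) = 2*(-236*(-1/1326)) = 2*(118/663) = 236/663 ≈ 0.35596)
1218*(h - 296) = 1218*(236/663 - 296) = 1218*(-196012/663) = -79580872/221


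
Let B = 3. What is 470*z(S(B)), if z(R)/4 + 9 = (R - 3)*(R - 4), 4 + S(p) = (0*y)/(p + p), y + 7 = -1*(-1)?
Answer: 88360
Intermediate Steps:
y = -6 (y = -7 - 1*(-1) = -7 + 1 = -6)
S(p) = -4 (S(p) = -4 + (0*(-6))/(p + p) = -4 + 0/((2*p)) = -4 + 0*(1/(2*p)) = -4 + 0 = -4)
z(R) = -36 + 4*(-4 + R)*(-3 + R) (z(R) = -36 + 4*((R - 3)*(R - 4)) = -36 + 4*((-3 + R)*(-4 + R)) = -36 + 4*((-4 + R)*(-3 + R)) = -36 + 4*(-4 + R)*(-3 + R))
470*z(S(B)) = 470*(12 - 28*(-4) + 4*(-4)²) = 470*(12 + 112 + 4*16) = 470*(12 + 112 + 64) = 470*188 = 88360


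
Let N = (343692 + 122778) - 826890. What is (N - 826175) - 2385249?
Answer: -3571844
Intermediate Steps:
N = -360420 (N = 466470 - 826890 = -360420)
(N - 826175) - 2385249 = (-360420 - 826175) - 2385249 = -1186595 - 2385249 = -3571844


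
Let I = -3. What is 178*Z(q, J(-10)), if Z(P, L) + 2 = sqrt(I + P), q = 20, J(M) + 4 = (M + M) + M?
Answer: -356 + 178*sqrt(17) ≈ 377.91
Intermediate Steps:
J(M) = -4 + 3*M (J(M) = -4 + ((M + M) + M) = -4 + (2*M + M) = -4 + 3*M)
Z(P, L) = -2 + sqrt(-3 + P)
178*Z(q, J(-10)) = 178*(-2 + sqrt(-3 + 20)) = 178*(-2 + sqrt(17)) = -356 + 178*sqrt(17)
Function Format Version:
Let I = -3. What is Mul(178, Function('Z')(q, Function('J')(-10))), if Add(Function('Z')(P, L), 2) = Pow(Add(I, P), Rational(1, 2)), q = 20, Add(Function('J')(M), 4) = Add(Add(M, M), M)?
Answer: Add(-356, Mul(178, Pow(17, Rational(1, 2)))) ≈ 377.91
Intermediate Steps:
Function('J')(M) = Add(-4, Mul(3, M)) (Function('J')(M) = Add(-4, Add(Add(M, M), M)) = Add(-4, Add(Mul(2, M), M)) = Add(-4, Mul(3, M)))
Function('Z')(P, L) = Add(-2, Pow(Add(-3, P), Rational(1, 2)))
Mul(178, Function('Z')(q, Function('J')(-10))) = Mul(178, Add(-2, Pow(Add(-3, 20), Rational(1, 2)))) = Mul(178, Add(-2, Pow(17, Rational(1, 2)))) = Add(-356, Mul(178, Pow(17, Rational(1, 2))))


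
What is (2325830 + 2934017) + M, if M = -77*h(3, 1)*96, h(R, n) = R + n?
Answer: 5230279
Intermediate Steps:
M = -29568 (M = -77*(3 + 1)*96 = -77*4*96 = -308*96 = -29568)
(2325830 + 2934017) + M = (2325830 + 2934017) - 29568 = 5259847 - 29568 = 5230279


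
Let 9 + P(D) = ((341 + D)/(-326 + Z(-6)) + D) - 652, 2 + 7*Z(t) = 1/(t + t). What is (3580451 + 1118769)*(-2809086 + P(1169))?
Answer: -361748029093231240/27409 ≈ -1.3198e+13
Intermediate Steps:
Z(t) = -2/7 + 1/(14*t) (Z(t) = -2/7 + 1/(7*(t + t)) = -2/7 + 1/(7*((2*t))) = -2/7 + (1/(2*t))/7 = -2/7 + 1/(14*t))
P(D) = -18145993/27409 + 27325*D/27409 (P(D) = -9 + (((341 + D)/(-326 + (1/14)*(1 - 4*(-6))/(-6)) + D) - 652) = -9 + (((341 + D)/(-326 + (1/14)*(-⅙)*(1 + 24)) + D) - 652) = -9 + (((341 + D)/(-326 + (1/14)*(-⅙)*25) + D) - 652) = -9 + (((341 + D)/(-326 - 25/84) + D) - 652) = -9 + (((341 + D)/(-27409/84) + D) - 652) = -9 + (((341 + D)*(-84/27409) + D) - 652) = -9 + (((-28644/27409 - 84*D/27409) + D) - 652) = -9 + ((-28644/27409 + 27325*D/27409) - 652) = -9 + (-17899312/27409 + 27325*D/27409) = -18145993/27409 + 27325*D/27409)
(3580451 + 1118769)*(-2809086 + P(1169)) = (3580451 + 1118769)*(-2809086 + (-18145993/27409 + (27325/27409)*1169)) = 4699220*(-2809086 + (-18145993/27409 + 31942925/27409)) = 4699220*(-2809086 + 13796932/27409) = 4699220*(-76980441242/27409) = -361748029093231240/27409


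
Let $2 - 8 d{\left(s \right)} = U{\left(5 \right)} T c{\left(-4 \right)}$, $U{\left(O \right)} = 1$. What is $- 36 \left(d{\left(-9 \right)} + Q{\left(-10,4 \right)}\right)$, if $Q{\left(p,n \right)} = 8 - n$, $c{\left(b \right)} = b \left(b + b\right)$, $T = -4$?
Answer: $-729$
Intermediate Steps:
$c{\left(b \right)} = 2 b^{2}$ ($c{\left(b \right)} = b 2 b = 2 b^{2}$)
$d{\left(s \right)} = \frac{65}{4}$ ($d{\left(s \right)} = \frac{1}{4} - \frac{1 \left(-4\right) 2 \left(-4\right)^{2}}{8} = \frac{1}{4} - \frac{\left(-4\right) 2 \cdot 16}{8} = \frac{1}{4} - \frac{\left(-4\right) 32}{8} = \frac{1}{4} - -16 = \frac{1}{4} + 16 = \frac{65}{4}$)
$- 36 \left(d{\left(-9 \right)} + Q{\left(-10,4 \right)}\right) = - 36 \left(\frac{65}{4} + \left(8 - 4\right)\right) = - 36 \left(\frac{65}{4} + 4\right) = \left(-36\right) \frac{81}{4} = -729$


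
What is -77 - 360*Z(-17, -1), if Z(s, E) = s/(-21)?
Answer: -2579/7 ≈ -368.43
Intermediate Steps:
Z(s, E) = -s/21 (Z(s, E) = s*(-1/21) = -s/21)
-77 - 360*Z(-17, -1) = -77 - (-120)*(-17)/7 = -77 - 360*17/21 = -77 - 2040/7 = -2579/7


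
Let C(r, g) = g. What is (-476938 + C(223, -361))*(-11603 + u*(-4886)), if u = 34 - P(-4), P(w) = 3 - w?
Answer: 68504338975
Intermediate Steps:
u = 27 (u = 34 - (3 - 1*(-4)) = 34 - (3 + 4) = 34 - 1*7 = 34 - 7 = 27)
(-476938 + C(223, -361))*(-11603 + u*(-4886)) = (-476938 - 361)*(-11603 + 27*(-4886)) = -477299*(-11603 - 131922) = -477299*(-143525) = 68504338975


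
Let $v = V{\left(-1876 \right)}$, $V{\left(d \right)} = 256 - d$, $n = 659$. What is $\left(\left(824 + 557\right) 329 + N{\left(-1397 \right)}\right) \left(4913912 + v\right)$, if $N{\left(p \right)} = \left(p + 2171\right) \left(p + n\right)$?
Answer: $-574503649972$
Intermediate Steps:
$v = 2132$ ($v = 256 - -1876 = 256 + 1876 = 2132$)
$N{\left(p \right)} = \left(659 + p\right) \left(2171 + p\right)$ ($N{\left(p \right)} = \left(p + 2171\right) \left(p + 659\right) = \left(2171 + p\right) \left(659 + p\right) = \left(659 + p\right) \left(2171 + p\right)$)
$\left(\left(824 + 557\right) 329 + N{\left(-1397 \right)}\right) \left(4913912 + v\right) = \left(\left(824 + 557\right) 329 + \left(1430689 + \left(-1397\right)^{2} + 2830 \left(-1397\right)\right)\right) \left(4913912 + 2132\right) = \left(1381 \cdot 329 + \left(1430689 + 1951609 - 3953510\right)\right) 4916044 = \left(454349 - 571212\right) 4916044 = \left(-116863\right) 4916044 = -574503649972$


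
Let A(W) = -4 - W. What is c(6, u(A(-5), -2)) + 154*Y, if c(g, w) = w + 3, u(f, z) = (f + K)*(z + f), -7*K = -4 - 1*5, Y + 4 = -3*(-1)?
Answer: -1073/7 ≈ -153.29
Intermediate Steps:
Y = -1 (Y = -4 - 3*(-1) = -4 + 3 = -1)
K = 9/7 (K = -(-4 - 1*5)/7 = -(-4 - 5)/7 = -⅐*(-9) = 9/7 ≈ 1.2857)
u(f, z) = (9/7 + f)*(f + z) (u(f, z) = (f + 9/7)*(z + f) = (9/7 + f)*(f + z))
c(g, w) = 3 + w
c(6, u(A(-5), -2)) + 154*Y = (3 + ((-4 - 1*(-5))² + 9*(-4 - 1*(-5))/7 + (9/7)*(-2) + (-4 - 1*(-5))*(-2))) + 154*(-1) = (3 + ((-4 + 5)² + 9*(-4 + 5)/7 - 18/7 + (-4 + 5)*(-2))) - 154 = (3 + (1² + (9/7)*1 - 18/7 + 1*(-2))) - 154 = (3 + (1 + 9/7 - 18/7 - 2)) - 154 = (3 - 16/7) - 154 = 5/7 - 154 = -1073/7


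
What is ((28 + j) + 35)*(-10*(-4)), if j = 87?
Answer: 6000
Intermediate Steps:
((28 + j) + 35)*(-10*(-4)) = ((28 + 87) + 35)*(-10*(-4)) = (115 + 35)*40 = 150*40 = 6000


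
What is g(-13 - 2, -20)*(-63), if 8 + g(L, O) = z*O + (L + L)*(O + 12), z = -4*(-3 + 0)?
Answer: 504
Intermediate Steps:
z = 12 (z = -4*(-3) = 12)
g(L, O) = -8 + 12*O + 2*L*(12 + O) (g(L, O) = -8 + (12*O + (L + L)*(O + 12)) = -8 + (12*O + (2*L)*(12 + O)) = -8 + (12*O + 2*L*(12 + O)) = -8 + 12*O + 2*L*(12 + O))
g(-13 - 2, -20)*(-63) = (-8 + 12*(-20) + 24*(-13 - 2) + 2*(-13 - 2)*(-20))*(-63) = (-8 - 240 + 24*(-15) + 2*(-15)*(-20))*(-63) = (-8 - 240 - 360 + 600)*(-63) = -8*(-63) = 504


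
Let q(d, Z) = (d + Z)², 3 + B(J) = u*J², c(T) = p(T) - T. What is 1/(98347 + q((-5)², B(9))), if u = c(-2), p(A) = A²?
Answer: 1/356411 ≈ 2.8057e-6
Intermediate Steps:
c(T) = T² - T
u = 6 (u = -2*(-1 - 2) = -2*(-3) = 6)
B(J) = -3 + 6*J²
q(d, Z) = (Z + d)²
1/(98347 + q((-5)², B(9))) = 1/(98347 + ((-3 + 6*9²) + (-5)²)²) = 1/(98347 + ((-3 + 6*81) + 25)²) = 1/(98347 + ((-3 + 486) + 25)²) = 1/(98347 + (483 + 25)²) = 1/(98347 + 508²) = 1/(98347 + 258064) = 1/356411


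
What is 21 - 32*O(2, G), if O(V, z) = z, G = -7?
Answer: 245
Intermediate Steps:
21 - 32*O(2, G) = 21 - 32*(-7) = 21 + 224 = 245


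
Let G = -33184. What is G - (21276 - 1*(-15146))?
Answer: -69606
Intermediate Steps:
G - (21276 - 1*(-15146)) = -33184 - (21276 - 1*(-15146)) = -33184 - (21276 + 15146) = -33184 - 1*36422 = -33184 - 36422 = -69606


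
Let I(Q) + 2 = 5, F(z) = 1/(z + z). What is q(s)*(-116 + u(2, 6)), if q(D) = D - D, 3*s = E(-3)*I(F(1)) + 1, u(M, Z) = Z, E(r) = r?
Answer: 0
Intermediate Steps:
F(z) = 1/(2*z)
I(Q) = 3 (I(Q) = -2 + 5 = 3)
s = -8/3 (s = (-3*3 + 1)/3 = (-9 + 1)/3 = (1/3)*(-8) = -8/3 ≈ -2.6667)
q(D) = 0
q(s)*(-116 + u(2, 6)) = 0*(-116 + 6) = 0*(-110) = 0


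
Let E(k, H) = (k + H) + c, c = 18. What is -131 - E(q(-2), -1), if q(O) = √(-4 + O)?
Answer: -148 - I*√6 ≈ -148.0 - 2.4495*I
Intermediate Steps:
E(k, H) = 18 + H + k (E(k, H) = (k + H) + 18 = (H + k) + 18 = 18 + H + k)
-131 - E(q(-2), -1) = -131 - (18 - 1 + √(-4 - 2)) = -131 - (18 - 1 + √(-6)) = -131 - (18 - 1 + I*√6) = -131 - (17 + I*√6) = -131 + (-17 - I*√6) = -148 - I*√6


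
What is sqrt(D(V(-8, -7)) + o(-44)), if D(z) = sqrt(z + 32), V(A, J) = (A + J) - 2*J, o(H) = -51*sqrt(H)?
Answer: sqrt(sqrt(31) - 102*I*sqrt(11)) ≈ 13.113 - 12.899*I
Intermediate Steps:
V(A, J) = A - J
D(z) = sqrt(32 + z)
sqrt(D(V(-8, -7)) + o(-44)) = sqrt(sqrt(32 + (-8 - 1*(-7))) - 102*I*sqrt(11)) = sqrt(sqrt(32 + (-8 + 7)) - 102*I*sqrt(11)) = sqrt(sqrt(32 - 1) - 102*I*sqrt(11)) = sqrt(sqrt(31) - 102*I*sqrt(11))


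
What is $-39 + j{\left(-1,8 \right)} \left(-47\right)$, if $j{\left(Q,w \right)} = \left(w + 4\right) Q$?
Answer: $525$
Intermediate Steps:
$j{\left(Q,w \right)} = Q \left(4 + w\right)$ ($j{\left(Q,w \right)} = \left(4 + w\right) Q = Q \left(4 + w\right)$)
$-39 + j{\left(-1,8 \right)} \left(-47\right) = -39 + - (4 + 8) \left(-47\right) = -39 + \left(-1\right) 12 \left(-47\right) = -39 - -564 = -39 + 564 = 525$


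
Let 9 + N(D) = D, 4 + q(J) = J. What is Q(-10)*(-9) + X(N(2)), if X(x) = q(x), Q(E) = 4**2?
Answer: -155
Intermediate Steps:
q(J) = -4 + J
Q(E) = 16
N(D) = -9 + D
X(x) = -4 + x
Q(-10)*(-9) + X(N(2)) = 16*(-9) + (-4 + (-9 + 2)) = -144 + (-4 - 7) = -144 - 11 = -155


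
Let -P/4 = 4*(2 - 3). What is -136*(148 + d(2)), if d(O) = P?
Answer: -22304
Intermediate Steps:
P = 16 (P = -16*(2 - 3) = -16*(-1) = -4*(-4) = 16)
d(O) = 16
-136*(148 + d(2)) = -136*(148 + 16) = -136*164 = -22304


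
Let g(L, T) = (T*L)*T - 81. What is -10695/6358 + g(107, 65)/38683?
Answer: 2460063167/245946514 ≈ 10.002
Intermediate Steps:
g(L, T) = -81 + L*T² (g(L, T) = (L*T)*T - 81 = L*T² - 81 = -81 + L*T²)
-10695/6358 + g(107, 65)/38683 = -10695/6358 + (-81 + 107*65²)/38683 = -10695*1/6358 + (-81 + 107*4225)*(1/38683) = -10695/6358 + (-81 + 452075)*(1/38683) = -10695/6358 + 451994*(1/38683) = -10695/6358 + 451994/38683 = 2460063167/245946514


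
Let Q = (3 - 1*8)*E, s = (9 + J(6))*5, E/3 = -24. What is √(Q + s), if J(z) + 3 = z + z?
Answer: 15*√2 ≈ 21.213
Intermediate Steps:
E = -72 (E = 3*(-24) = -72)
J(z) = -3 + 2*z (J(z) = -3 + (z + z) = -3 + 2*z)
s = 90 (s = (9 + (-3 + 2*6))*5 = (9 + (-3 + 12))*5 = (9 + 9)*5 = 18*5 = 90)
Q = 360 (Q = (3 - 1*8)*(-72) = (3 - 8)*(-72) = -5*(-72) = 360)
√(Q + s) = √(360 + 90) = √450 = 15*√2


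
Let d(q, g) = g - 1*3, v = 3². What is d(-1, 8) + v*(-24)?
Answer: -211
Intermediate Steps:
v = 9
d(q, g) = -3 + g (d(q, g) = g - 3 = -3 + g)
d(-1, 8) + v*(-24) = (-3 + 8) + 9*(-24) = 5 - 216 = -211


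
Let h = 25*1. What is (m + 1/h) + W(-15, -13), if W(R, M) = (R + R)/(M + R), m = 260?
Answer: 91389/350 ≈ 261.11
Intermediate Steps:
W(R, M) = 2*R/(M + R) (W(R, M) = (2*R)/(M + R) = 2*R/(M + R))
h = 25
(m + 1/h) + W(-15, -13) = (260 + 1/25) + 2*(-15)/(-13 - 15) = (260 + 1/25) + 2*(-15)/(-28) = 6501/25 + 2*(-15)*(-1/28) = 6501/25 + 15/14 = 91389/350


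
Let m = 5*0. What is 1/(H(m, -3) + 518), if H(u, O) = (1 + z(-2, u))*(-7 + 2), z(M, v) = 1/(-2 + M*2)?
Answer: 6/3083 ≈ 0.0019462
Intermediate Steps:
m = 0
z(M, v) = 1/(-2 + 2*M)
H(u, O) = -25/6 (H(u, O) = (1 + 1/(2*(-1 - 2)))*(-7 + 2) = (1 + (½)/(-3))*(-5) = (1 + (½)*(-⅓))*(-5) = (1 - ⅙)*(-5) = (⅚)*(-5) = -25/6)
1/(H(m, -3) + 518) = 1/(-25/6 + 518) = 1/(3083/6) = 6/3083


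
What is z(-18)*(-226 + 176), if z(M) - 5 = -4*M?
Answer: -3850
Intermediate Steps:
z(M) = 5 - 4*M
z(-18)*(-226 + 176) = (5 - 4*(-18))*(-226 + 176) = (5 + 72)*(-50) = 77*(-50) = -3850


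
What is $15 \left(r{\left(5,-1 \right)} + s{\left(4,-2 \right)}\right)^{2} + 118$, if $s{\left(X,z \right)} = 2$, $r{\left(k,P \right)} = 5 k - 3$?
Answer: $8758$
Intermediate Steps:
$r{\left(k,P \right)} = -3 + 5 k$
$15 \left(r{\left(5,-1 \right)} + s{\left(4,-2 \right)}\right)^{2} + 118 = 15 \left(\left(-3 + 5 \cdot 5\right) + 2\right)^{2} + 118 = 15 \left(\left(-3 + 25\right) + 2\right)^{2} + 118 = 15 \left(22 + 2\right)^{2} + 118 = 15 \cdot 24^{2} + 118 = 15 \cdot 576 + 118 = 8640 + 118 = 8758$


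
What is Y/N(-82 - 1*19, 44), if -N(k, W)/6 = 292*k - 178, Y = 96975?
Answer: 2155/3956 ≈ 0.54474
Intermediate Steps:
N(k, W) = 1068 - 1752*k (N(k, W) = -6*(292*k - 178) = -6*(-178 + 292*k) = 1068 - 1752*k)
Y/N(-82 - 1*19, 44) = 96975/(1068 - 1752*(-82 - 1*19)) = 96975/(1068 - 1752*(-82 - 19)) = 96975/(1068 - 1752*(-101)) = 96975/(1068 + 176952) = 96975/178020 = 96975*(1/178020) = 2155/3956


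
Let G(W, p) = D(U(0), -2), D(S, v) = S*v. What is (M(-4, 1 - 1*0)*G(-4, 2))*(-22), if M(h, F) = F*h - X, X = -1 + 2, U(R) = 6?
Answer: -1320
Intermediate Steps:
X = 1
M(h, F) = -1 + F*h (M(h, F) = F*h - 1*1 = F*h - 1 = -1 + F*h)
G(W, p) = -12 (G(W, p) = 6*(-2) = -12)
(M(-4, 1 - 1*0)*G(-4, 2))*(-22) = ((-1 + (1 - 1*0)*(-4))*(-12))*(-22) = ((-1 + (1 + 0)*(-4))*(-12))*(-22) = ((-1 + 1*(-4))*(-12))*(-22) = ((-1 - 4)*(-12))*(-22) = -5*(-12)*(-22) = 60*(-22) = -1320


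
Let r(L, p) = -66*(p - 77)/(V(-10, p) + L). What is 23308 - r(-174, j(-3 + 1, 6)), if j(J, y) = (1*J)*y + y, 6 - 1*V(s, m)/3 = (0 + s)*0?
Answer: 606921/26 ≈ 23343.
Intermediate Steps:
V(s, m) = 18 (V(s, m) = 18 - 3*(0 + s)*0 = 18 - 3*s*0 = 18 - 3*0 = 18 + 0 = 18)
j(J, y) = y + J*y (j(J, y) = J*y + y = y + J*y)
r(L, p) = -66*(-77 + p)/(18 + L) (r(L, p) = -66*(p - 77)/(18 + L) = -66*(-77 + p)/(18 + L))
23308 - r(-174, j(-3 + 1, 6)) = 23308 - 66*(77 - 6*(1 + (-3 + 1)))/(18 - 174) = 23308 - 66*(77 - 6*(1 - 2))/(-156) = 23308 - 66*(-1)*(77 - 6*(-1))/156 = 23308 - 66*(-1)*(77 - 1*(-6))/156 = 23308 - 66*(-1)*(77 + 6)/156 = 23308 - 66*(-1)*83/156 = 23308 - 1*(-913/26) = 23308 + 913/26 = 606921/26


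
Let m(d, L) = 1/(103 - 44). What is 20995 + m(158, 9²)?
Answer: 1238706/59 ≈ 20995.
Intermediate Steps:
m(d, L) = 1/59
20995 + m(158, 9²) = 20995 + 1/59 = 1238706/59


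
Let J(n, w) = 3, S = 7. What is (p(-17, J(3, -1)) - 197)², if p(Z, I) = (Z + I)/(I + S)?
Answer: 984064/25 ≈ 39363.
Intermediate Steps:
p(Z, I) = (I + Z)/(7 + I) (p(Z, I) = (Z + I)/(I + 7) = (I + Z)/(7 + I))
(p(-17, J(3, -1)) - 197)² = ((3 - 17)/(7 + 3) - 197)² = (-14/10 - 197)² = ((⅒)*(-14) - 197)² = (-7/5 - 197)² = (-992/5)² = 984064/25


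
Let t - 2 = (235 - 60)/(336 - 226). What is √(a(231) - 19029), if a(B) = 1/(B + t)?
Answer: I*√506854827167/5161 ≈ 137.95*I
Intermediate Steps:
t = 79/22 (t = 2 + (235 - 60)/(336 - 226) = 2 + 175/110 = 2 + 175*(1/110) = 2 + 35/22 = 79/22 ≈ 3.5909)
a(B) = 1/(79/22 + B) (a(B) = 1/(B + 79/22) = 1/(79/22 + B))
√(a(231) - 19029) = √(22/(79 + 22*231) - 19029) = √(22/(79 + 5082) - 19029) = √(22/5161 - 19029) = √(-98208647/5161) = I*√506854827167/5161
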